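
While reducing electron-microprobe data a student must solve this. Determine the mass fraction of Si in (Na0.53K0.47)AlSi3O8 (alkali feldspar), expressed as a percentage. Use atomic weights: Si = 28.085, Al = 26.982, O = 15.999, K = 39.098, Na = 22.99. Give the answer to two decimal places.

31.23 mass %

Molar mass of (Na0.53K0.47)AlSi3O8: 0.53*22.99 + 0.47*39.098 + 1*26.982 + 3*28.085 + 8*15.999 = 269.790 g/mol.
Mass of Si per formula unit: 3 × 28.085 = 84.255 g.
Weight fraction Si = 84.255 / 269.790 = 0.3123.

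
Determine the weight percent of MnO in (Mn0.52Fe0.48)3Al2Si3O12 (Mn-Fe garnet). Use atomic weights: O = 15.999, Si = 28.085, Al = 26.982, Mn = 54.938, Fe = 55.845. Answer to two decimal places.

Formula mass = 496.327 g/mol.
1.56 Mn → 1.5600 mol MnO per formula unit; M(MnO) = 70.937, so MnO mass = 110.662 g.
110.662/496.327 × 100 = 22.30 wt%.

22.30 wt%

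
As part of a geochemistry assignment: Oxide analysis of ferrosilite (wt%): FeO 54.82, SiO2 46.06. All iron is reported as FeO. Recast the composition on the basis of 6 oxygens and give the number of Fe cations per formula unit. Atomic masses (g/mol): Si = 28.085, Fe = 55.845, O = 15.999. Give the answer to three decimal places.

FeO: 54.82/71.844 = 0.76304 mol → 0.76304 mol Fe, 0.76304 mol O.
SiO2: 46.06/60.083 = 0.76661 mol → 0.76661 mol Si, 1.53322 mol O.
Total oxygen = 2.29626 mol. Normalization factor = 6/2.29626 = 2.61294.
Fe per 6 O = 0.76304 × 2.61294 = 1.994.

1.994 Fe apfu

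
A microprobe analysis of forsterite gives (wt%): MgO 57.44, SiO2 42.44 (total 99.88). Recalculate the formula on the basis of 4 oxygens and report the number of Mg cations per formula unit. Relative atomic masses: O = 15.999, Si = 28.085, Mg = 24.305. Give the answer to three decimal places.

2.009 Mg apfu

MgO (M=40.304): mol = 1.42517; Mg = 1.42517, O = 1.42517.
SiO2 (M=60.083): mol = 0.70636; Si = 0.70636, O = 1.41272.
ΣO = 2.83789; factor = 4/ΣO = 1.40950.
Mg apfu = 1.42517 × 1.40950 = 2.009.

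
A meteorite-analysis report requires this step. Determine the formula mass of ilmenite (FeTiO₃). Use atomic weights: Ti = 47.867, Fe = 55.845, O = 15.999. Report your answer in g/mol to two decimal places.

151.71 g/mol

The formula mass is the sum 1×55.845 + 1×47.867 + 3×15.999.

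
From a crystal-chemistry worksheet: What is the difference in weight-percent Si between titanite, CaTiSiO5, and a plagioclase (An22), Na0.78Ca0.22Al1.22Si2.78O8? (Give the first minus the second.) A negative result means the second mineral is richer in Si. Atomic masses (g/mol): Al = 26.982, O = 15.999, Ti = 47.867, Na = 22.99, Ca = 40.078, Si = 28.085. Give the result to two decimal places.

-15.05 percentage points

Si in CaTiSiO5: molar mass 196.025 g/mol; 1×28.085 = 28.085 g → 14.33 wt%.
Si in Na0.78Ca0.22Al1.22Si2.78O8: molar mass 265.736 g/mol; 2.78×28.085 = 78.076 g → 29.38 wt%.
Difference = 14.33 − 29.38 = -15.05 percentage points.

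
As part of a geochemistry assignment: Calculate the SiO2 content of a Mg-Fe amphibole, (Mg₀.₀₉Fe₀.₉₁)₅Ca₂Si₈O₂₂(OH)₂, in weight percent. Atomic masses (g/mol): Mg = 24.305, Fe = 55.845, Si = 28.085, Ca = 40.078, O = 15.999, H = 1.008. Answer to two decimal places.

M((Mg₀.₀₉Fe₀.₉₁)₅Ca₂Si₈O₂₂(OH)₂) = 955.860 g/mol; M(SiO2) = 60.083 g/mol.
Moles SiO2 per formula unit = 8 Si ÷ 1 = 8.0000.
SiO2 fraction = (8.0000 × 60.083) / 955.860 = 480.664/955.860 = 0.5029.

50.29 wt%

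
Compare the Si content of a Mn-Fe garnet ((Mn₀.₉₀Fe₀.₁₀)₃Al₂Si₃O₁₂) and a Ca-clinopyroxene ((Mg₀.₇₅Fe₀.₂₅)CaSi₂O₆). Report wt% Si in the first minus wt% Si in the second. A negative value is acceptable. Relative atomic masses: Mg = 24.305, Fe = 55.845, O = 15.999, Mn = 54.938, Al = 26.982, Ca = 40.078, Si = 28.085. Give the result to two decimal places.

-8.02 percentage points

Si in (Mn₀.₉₀Fe₀.₁₀)₃Al₂Si₃O₁₂: molar mass 495.293 g/mol; 3×28.085 = 84.255 g → 17.01 wt%.
Si in (Mg₀.₇₅Fe₀.₂₅)CaSi₂O₆: molar mass 224.432 g/mol; 2×28.085 = 56.170 g → 25.03 wt%.
Difference = 17.01 − 25.03 = -8.02 percentage points.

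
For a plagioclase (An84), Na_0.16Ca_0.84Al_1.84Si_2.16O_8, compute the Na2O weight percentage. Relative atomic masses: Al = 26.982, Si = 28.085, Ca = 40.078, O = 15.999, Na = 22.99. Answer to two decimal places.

1.80 wt%

Formula mass = 275.646 g/mol.
0.16 Na → 0.0800 mol Na2O per formula unit; M(Na2O) = 61.979, so Na2O mass = 4.958 g.
4.958/275.646 × 100 = 1.80 wt%.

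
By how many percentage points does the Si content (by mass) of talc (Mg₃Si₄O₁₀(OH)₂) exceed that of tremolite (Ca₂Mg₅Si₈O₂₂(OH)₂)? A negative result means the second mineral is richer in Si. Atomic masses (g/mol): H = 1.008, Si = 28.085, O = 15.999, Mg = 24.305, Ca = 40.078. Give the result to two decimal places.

Si in Mg₃Si₄O₁₀(OH)₂: molar mass 379.259 g/mol; 4×28.085 = 112.340 g → 29.62 wt%.
Si in Ca₂Mg₅Si₈O₂₂(OH)₂: molar mass 812.353 g/mol; 8×28.085 = 224.680 g → 27.66 wt%.
Difference = 29.62 − 27.66 = 1.96 percentage points.

1.96 percentage points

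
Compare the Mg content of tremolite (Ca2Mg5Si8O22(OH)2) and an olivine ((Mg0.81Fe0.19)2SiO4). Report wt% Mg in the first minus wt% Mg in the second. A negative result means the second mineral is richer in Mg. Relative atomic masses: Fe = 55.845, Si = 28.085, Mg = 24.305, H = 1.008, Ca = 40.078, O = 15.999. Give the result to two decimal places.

M(Ca2Mg5Si8O22(OH)2) = 812.353 g/mol, so wt% Mg = 121.525/812.353 × 100 = 14.96%.
M((Mg0.81Fe0.19)2SiO4) = 152.676 g/mol, so wt% Mg = 39.374/152.676 × 100 = 25.79%.
14.96 − 25.79 = -10.83 pp.

-10.83 percentage points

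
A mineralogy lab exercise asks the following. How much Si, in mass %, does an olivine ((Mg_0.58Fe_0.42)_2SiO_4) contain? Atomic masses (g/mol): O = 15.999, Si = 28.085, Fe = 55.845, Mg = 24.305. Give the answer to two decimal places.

16.80 mass %

Molar mass of (Mg_0.58Fe_0.42)_2SiO_4: 1.16*24.305 + 0.84*55.845 + 1*28.085 + 4*15.999 = 167.185 g/mol.
Mass of Si per formula unit: 1 × 28.085 = 28.085 g.
Weight fraction Si = 28.085 / 167.185 = 0.1680.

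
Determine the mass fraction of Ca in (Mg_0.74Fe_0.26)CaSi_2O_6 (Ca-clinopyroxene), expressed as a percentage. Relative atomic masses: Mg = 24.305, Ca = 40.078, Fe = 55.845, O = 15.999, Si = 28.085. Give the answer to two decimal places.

17.83 wt%

M((Mg_0.74Fe_0.26)CaSi_2O_6) = 224.747 g/mol.
Ca contributes 1 × 40.078 = 40.078 g per mole.
40.078/224.747 = 0.1783 → 17.83%.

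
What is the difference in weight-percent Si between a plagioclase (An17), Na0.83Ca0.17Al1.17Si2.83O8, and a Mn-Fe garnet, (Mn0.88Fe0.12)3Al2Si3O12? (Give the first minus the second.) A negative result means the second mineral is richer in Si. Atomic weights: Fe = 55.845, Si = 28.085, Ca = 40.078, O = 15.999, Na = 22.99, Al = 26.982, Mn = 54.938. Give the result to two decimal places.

First mineral: 79.481 g Si in 264.936 g formula = 30.00 wt% Si.
Second mineral: 84.255 g Si in 495.348 g formula = 17.01 wt% Si.
30.00% − 17.01% gives a difference of 12.99 percentage points.

12.99 percentage points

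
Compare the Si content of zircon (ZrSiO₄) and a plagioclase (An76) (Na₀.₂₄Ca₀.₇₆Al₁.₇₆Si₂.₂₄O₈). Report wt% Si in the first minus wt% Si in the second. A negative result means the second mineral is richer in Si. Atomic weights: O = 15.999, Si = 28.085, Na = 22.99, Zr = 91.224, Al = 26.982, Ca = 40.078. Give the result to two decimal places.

-7.61 percentage points

Si in ZrSiO₄: molar mass 183.305 g/mol; 1×28.085 = 28.085 g → 15.32 wt%.
Si in Na₀.₂₄Ca₀.₇₆Al₁.₇₆Si₂.₂₄O₈: molar mass 274.368 g/mol; 2.24×28.085 = 62.910 g → 22.93 wt%.
Difference = 15.32 − 22.93 = -7.61 percentage points.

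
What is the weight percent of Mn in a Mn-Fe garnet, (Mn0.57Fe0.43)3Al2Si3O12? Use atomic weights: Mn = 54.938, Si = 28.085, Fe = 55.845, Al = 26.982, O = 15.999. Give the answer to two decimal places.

18.93 weight percent

Molar mass of (Mn0.57Fe0.43)3Al2Si3O12: 1.71*54.938 + 1.29*55.845 + 2*26.982 + 3*28.085 + 12*15.999 = 496.191 g/mol.
Mass of Mn per formula unit: 1.71 × 54.938 = 93.944 g.
Weight fraction Mn = 93.944 / 496.191 = 0.1893.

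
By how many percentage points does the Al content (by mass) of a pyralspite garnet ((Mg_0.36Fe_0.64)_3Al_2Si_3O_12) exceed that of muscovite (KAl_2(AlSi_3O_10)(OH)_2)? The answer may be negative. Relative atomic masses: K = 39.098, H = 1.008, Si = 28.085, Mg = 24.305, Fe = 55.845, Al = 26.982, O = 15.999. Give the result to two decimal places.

-8.68 percentage points

M((Mg_0.36Fe_0.64)_3Al_2Si_3O_12) = 463.679 g/mol, so wt% Al = 53.964/463.679 × 100 = 11.64%.
M(KAl_2(AlSi_3O_10)(OH)_2) = 398.303 g/mol, so wt% Al = 80.946/398.303 × 100 = 20.32%.
11.64 − 20.32 = -8.68 pp.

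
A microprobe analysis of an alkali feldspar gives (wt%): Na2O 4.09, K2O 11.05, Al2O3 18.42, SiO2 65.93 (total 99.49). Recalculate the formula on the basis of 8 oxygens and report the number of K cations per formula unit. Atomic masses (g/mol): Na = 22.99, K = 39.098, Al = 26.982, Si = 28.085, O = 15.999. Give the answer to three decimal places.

4.09 wt% Na2O ÷ 61.979 g/mol = 0.06599 mol, giving 0.13198 Na and 0.06599 O.
11.05 wt% K2O ÷ 94.195 g/mol = 0.11731 mol, giving 0.23462 K and 0.11731 O.
18.42 wt% Al2O3 ÷ 101.961 g/mol = 0.18066 mol, giving 0.36132 Al and 0.54198 O.
65.93 wt% SiO2 ÷ 60.083 g/mol = 1.09732 mol, giving 1.09732 Si and 2.19464 O.
Oxygen sums to 2.91992; scaling by 8/2.91992 = 2.73980 puts the formula on 8 O.
K: 0.23462 × 2.73980 = 0.643 atoms per formula unit.

0.643 K apfu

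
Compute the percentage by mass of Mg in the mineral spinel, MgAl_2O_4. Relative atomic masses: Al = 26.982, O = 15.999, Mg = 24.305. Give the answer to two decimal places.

M(MgAl_2O_4) = 142.265 g/mol.
Mg contributes 1 × 24.305 = 24.305 g per mole.
24.305/142.265 = 0.1708 → 17.08%.

17.08 weight percent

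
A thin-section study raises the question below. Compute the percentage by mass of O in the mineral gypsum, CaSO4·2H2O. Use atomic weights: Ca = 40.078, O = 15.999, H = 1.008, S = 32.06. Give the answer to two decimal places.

55.76 mass %

M(CaSO4·2H2O) = 172.164 g/mol.
O contributes 6 × 15.999 = 95.994 g per mole.
95.994/172.164 = 0.5576 → 55.76%.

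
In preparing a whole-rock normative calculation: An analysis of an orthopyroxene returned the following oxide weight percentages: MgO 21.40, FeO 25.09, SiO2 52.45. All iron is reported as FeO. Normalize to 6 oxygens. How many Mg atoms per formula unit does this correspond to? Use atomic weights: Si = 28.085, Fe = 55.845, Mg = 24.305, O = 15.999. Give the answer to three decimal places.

1.213 Mg apfu

MgO (M=40.304): mol = 0.53096; Mg = 0.53096, O = 0.53096.
FeO (M=71.844): mol = 0.34923; Fe = 0.34923, O = 0.34923.
SiO2 (M=60.083): mol = 0.87296; Si = 0.87296, O = 1.74592.
ΣO = 2.62611; factor = 6/ΣO = 2.28475.
Mg apfu = 0.53096 × 2.28475 = 1.213.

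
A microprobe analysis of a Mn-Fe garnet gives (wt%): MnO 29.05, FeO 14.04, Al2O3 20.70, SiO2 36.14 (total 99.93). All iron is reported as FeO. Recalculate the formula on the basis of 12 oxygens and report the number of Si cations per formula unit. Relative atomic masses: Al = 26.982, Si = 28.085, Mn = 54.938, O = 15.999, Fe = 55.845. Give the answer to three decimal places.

29.05 wt% MnO ÷ 70.937 g/mol = 0.40952 mol, giving 0.40952 Mn and 0.40952 O.
14.04 wt% FeO ÷ 71.844 g/mol = 0.19542 mol, giving 0.19542 Fe and 0.19542 O.
20.70 wt% Al2O3 ÷ 101.961 g/mol = 0.20302 mol, giving 0.40604 Al and 0.60906 O.
36.14 wt% SiO2 ÷ 60.083 g/mol = 0.60150 mol, giving 0.60150 Si and 1.20300 O.
Oxygen sums to 2.41700; scaling by 12/2.41700 = 4.96483 puts the formula on 12 O.
Si: 0.60150 × 4.96483 = 2.986 atoms per formula unit.

2.986 Si apfu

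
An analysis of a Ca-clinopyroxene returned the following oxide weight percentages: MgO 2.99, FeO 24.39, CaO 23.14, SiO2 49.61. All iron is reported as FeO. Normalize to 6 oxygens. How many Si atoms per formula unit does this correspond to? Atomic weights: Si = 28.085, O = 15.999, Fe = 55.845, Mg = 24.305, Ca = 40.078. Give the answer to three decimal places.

1.999 Si apfu

2.99 wt% MgO ÷ 40.304 g/mol = 0.07419 mol, giving 0.07419 Mg and 0.07419 O.
24.39 wt% FeO ÷ 71.844 g/mol = 0.33949 mol, giving 0.33949 Fe and 0.33949 O.
23.14 wt% CaO ÷ 56.077 g/mol = 0.41265 mol, giving 0.41265 Ca and 0.41265 O.
49.61 wt% SiO2 ÷ 60.083 g/mol = 0.82569 mol, giving 0.82569 Si and 1.65138 O.
Oxygen sums to 2.47771; scaling by 6/2.47771 = 2.42159 puts the formula on 6 O.
Si: 0.82569 × 2.42159 = 1.999 atoms per formula unit.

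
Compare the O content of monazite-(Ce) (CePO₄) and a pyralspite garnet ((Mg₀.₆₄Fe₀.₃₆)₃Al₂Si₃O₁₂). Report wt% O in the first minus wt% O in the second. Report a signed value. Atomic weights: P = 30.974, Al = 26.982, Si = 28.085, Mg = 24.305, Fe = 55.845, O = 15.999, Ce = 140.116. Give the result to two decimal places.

-16.69 percentage points

First mineral: 63.996 g O in 235.086 g formula = 27.22 wt% O.
Second mineral: 191.988 g O in 437.185 g formula = 43.91 wt% O.
27.22% − 43.91% gives a difference of -16.69 percentage points.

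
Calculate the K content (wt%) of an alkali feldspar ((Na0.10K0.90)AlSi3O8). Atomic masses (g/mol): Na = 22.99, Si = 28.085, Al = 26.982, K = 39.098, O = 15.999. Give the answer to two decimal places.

12.72 wt%

Formula mass = 0.10*22.99 + 0.90*39.098 + 1*26.982 + 3*28.085 + 8*15.999 = 276.716 g/mol, of which 35.188 g is K.
So K makes up 35.188/276.716 = 0.1272 of the mass, i.e. 12.72%.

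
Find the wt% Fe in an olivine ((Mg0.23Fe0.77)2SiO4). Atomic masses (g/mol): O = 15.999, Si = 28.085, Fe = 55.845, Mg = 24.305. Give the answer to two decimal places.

45.44 mass %

Molar mass of (Mg0.23Fe0.77)2SiO4: 0.46×24.305 + 1.54×55.845 + 1×28.085 + 4×15.999 = 189.263 g/mol.
Mass of Fe per formula unit: 1.54 × 55.845 = 86.001 g.
Weight fraction Fe = 86.001 / 189.263 = 0.4544.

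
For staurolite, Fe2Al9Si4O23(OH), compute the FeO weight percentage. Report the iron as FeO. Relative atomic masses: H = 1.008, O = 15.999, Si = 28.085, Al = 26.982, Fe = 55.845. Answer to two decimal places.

16.87 wt%

Molar mass of Fe2Al9Si4O23(OH) = 2·55.845 + 9·26.982 + 4·28.085 + 24·15.999 + 1·1.008 = 851.852 g/mol.
Each formula unit contains 2 Fe, equivalent to 2/1 = 2.0000 mol FeO.
M(FeO) = 1×55.845 + 1×15.999 = 71.844 g/mol.
Mass of FeO per formula unit = 2.0000 × 71.844 = 143.688 g.
FeO wt% = 143.688 / 851.852 × 100 = 16.87%.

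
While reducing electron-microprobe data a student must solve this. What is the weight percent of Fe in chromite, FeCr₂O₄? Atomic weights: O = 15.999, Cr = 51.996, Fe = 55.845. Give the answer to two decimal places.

M(FeCr₂O₄) = 223.833 g/mol.
Fe contributes 1 × 55.845 = 55.845 g per mole.
55.845/223.833 = 0.2495 → 24.95%.

24.95 wt%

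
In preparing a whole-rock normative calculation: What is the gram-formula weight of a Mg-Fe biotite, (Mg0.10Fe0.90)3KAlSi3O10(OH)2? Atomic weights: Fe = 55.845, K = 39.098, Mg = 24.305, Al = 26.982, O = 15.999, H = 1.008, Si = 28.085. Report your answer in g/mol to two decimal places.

502.41 g/mol

M = 0.30*24.305 + 2.70*55.845 + 1*39.098 + 1*26.982 + 3*28.085 + 12*15.999 + 2*1.008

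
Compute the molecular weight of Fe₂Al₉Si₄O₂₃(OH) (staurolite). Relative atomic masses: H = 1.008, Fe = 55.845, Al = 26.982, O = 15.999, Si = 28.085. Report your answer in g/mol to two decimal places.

851.85 g/mol

The formula mass is the sum 2·55.845 + 9·26.982 + 4·28.085 + 24·15.999 + 1·1.008.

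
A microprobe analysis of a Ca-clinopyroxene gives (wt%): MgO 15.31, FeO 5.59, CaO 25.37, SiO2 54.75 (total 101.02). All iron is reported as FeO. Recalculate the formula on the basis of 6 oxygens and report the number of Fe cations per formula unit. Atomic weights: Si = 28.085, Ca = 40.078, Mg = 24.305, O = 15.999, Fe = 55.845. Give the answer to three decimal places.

0.171 Fe apfu

15.31 wt% MgO ÷ 40.304 g/mol = 0.37986 mol, giving 0.37986 Mg and 0.37986 O.
5.59 wt% FeO ÷ 71.844 g/mol = 0.07781 mol, giving 0.07781 Fe and 0.07781 O.
25.37 wt% CaO ÷ 56.077 g/mol = 0.45241 mol, giving 0.45241 Ca and 0.45241 O.
54.75 wt% SiO2 ÷ 60.083 g/mol = 0.91124 mol, giving 0.91124 Si and 1.82248 O.
Oxygen sums to 2.73256; scaling by 6/2.73256 = 2.19574 puts the formula on 6 O.
Fe: 0.07781 × 2.19574 = 0.171 atoms per formula unit.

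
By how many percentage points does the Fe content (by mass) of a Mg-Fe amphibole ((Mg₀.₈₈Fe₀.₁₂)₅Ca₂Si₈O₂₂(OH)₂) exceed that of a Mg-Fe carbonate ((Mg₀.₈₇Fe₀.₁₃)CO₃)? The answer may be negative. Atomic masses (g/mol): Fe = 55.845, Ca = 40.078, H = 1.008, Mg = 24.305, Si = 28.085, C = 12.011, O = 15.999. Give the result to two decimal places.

First mineral: 33.507 g Fe in 831.277 g formula = 4.03 wt% Fe.
Second mineral: 7.260 g Fe in 88.413 g formula = 8.21 wt% Fe.
4.03% − 8.21% gives a difference of -4.18 percentage points.

-4.18 percentage points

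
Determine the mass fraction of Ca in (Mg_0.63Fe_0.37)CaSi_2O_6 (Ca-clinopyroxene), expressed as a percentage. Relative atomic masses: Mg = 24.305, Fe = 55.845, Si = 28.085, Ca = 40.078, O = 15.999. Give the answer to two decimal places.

17.56 weight percent

Molar mass of (Mg_0.63Fe_0.37)CaSi_2O_6: 0.63·24.305 + 0.37·55.845 + 1·40.078 + 2·28.085 + 6·15.999 = 228.217 g/mol.
Mass of Ca per formula unit: 1 × 40.078 = 40.078 g.
Weight fraction Ca = 40.078 / 228.217 = 0.1756.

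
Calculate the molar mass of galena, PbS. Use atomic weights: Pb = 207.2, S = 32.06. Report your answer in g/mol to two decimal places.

The formula mass is the sum 1·207.2 + 1·32.06.

239.26 g/mol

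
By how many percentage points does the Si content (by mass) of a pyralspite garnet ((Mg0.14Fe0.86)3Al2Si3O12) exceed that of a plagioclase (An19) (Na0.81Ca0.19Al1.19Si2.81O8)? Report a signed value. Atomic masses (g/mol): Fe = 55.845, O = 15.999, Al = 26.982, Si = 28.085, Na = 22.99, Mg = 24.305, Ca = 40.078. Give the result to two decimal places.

M((Mg0.14Fe0.86)3Al2Si3O12) = 484.495 g/mol, so wt% Si = 84.255/484.495 × 100 = 17.39%.
M(Na0.81Ca0.19Al1.19Si2.81O8) = 265.256 g/mol, so wt% Si = 78.919/265.256 × 100 = 29.75%.
17.39 − 29.75 = -12.36 pp.

-12.36 percentage points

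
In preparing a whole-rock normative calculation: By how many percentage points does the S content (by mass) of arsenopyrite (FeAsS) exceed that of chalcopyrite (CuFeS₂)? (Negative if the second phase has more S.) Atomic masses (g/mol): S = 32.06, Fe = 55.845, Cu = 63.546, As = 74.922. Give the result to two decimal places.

-15.25 percentage points

M(FeAsS) = 162.827 g/mol, so wt% S = 32.060/162.827 × 100 = 19.69%.
M(CuFeS₂) = 183.511 g/mol, so wt% S = 64.120/183.511 × 100 = 34.94%.
19.69 − 34.94 = -15.25 pp.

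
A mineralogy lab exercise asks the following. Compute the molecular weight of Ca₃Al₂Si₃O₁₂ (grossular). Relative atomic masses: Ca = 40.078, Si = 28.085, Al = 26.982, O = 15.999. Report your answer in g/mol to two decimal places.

M = 3×40.078 + 2×26.982 + 3×28.085 + 12×15.999

450.44 g/mol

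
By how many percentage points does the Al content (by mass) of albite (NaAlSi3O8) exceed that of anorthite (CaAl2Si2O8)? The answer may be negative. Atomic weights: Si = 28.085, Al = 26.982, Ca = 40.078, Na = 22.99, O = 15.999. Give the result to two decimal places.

-9.11 percentage points

Al in NaAlSi3O8: molar mass 262.219 g/mol; 1×26.982 = 26.982 g → 10.29 wt%.
Al in CaAl2Si2O8: molar mass 278.204 g/mol; 2×26.982 = 53.964 g → 19.40 wt%.
Difference = 10.29 − 19.40 = -9.11 percentage points.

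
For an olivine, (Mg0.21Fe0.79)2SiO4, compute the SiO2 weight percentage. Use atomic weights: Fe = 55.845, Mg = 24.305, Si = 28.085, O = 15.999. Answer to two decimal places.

Molar mass of (Mg0.21Fe0.79)2SiO4 = 0.42*24.305 + 1.58*55.845 + 1*28.085 + 4*15.999 = 190.524 g/mol.
Each formula unit contains 1 Si, equivalent to 1/1 = 1.0000 mol SiO2.
M(SiO2) = 1×28.085 + 2×15.999 = 60.083 g/mol.
Mass of SiO2 per formula unit = 1.0000 × 60.083 = 60.083 g.
SiO2 wt% = 60.083 / 190.524 × 100 = 31.54%.

31.54 wt%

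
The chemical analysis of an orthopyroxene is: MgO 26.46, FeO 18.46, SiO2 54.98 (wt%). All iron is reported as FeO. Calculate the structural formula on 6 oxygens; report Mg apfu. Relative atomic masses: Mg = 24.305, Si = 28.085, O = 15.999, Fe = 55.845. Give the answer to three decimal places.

1.436 Mg apfu

MgO: 26.46/40.304 = 0.65651 mol → 0.65651 mol Mg, 0.65651 mol O.
FeO: 18.46/71.844 = 0.25695 mol → 0.25695 mol Fe, 0.25695 mol O.
SiO2: 54.98/60.083 = 0.91507 mol → 0.91507 mol Si, 1.83014 mol O.
Total oxygen = 2.74360 mol. Normalization factor = 6/2.74360 = 2.18691.
Mg per 6 O = 0.65651 × 2.18691 = 1.436.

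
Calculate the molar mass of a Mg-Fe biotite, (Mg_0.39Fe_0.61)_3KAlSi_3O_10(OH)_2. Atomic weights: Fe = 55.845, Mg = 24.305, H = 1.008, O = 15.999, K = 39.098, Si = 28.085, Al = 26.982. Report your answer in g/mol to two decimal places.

474.97 g/mol

M = 1.17*24.305 + 1.83*55.845 + 1*39.098 + 1*26.982 + 3*28.085 + 12*15.999 + 2*1.008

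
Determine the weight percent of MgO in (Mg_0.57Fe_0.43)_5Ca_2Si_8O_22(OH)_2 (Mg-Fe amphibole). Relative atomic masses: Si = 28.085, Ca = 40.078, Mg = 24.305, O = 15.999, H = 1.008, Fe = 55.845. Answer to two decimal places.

13.05 wt%

Molar mass of (Mg_0.57Fe_0.43)_5Ca_2Si_8O_22(OH)_2 = 2.85×24.305 + 2.15×55.845 + 2×40.078 + 8×28.085 + 24×15.999 + 2×1.008 = 880.164 g/mol.
Each formula unit contains 2.85 Mg, equivalent to 2.85/1 = 2.8500 mol MgO.
M(MgO) = 1×24.305 + 1×15.999 = 40.304 g/mol.
Mass of MgO per formula unit = 2.8500 × 40.304 = 114.866 g.
MgO wt% = 114.866 / 880.164 × 100 = 13.05%.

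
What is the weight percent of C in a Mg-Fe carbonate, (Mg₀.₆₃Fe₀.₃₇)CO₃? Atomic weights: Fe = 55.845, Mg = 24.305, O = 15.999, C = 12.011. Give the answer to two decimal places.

Formula mass = 0.63×24.305 + 0.37×55.845 + 1×12.011 + 3×15.999 = 95.983 g/mol, of which 12.011 g is C.
So C makes up 12.011/95.983 = 0.1251 of the mass, i.e. 12.51%.

12.51 weight percent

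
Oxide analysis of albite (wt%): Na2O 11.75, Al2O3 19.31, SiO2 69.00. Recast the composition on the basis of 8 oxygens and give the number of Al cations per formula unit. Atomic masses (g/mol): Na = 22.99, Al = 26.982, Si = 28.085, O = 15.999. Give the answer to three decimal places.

11.75 wt% Na2O ÷ 61.979 g/mol = 0.18958 mol, giving 0.37916 Na and 0.18958 O.
19.31 wt% Al2O3 ÷ 101.961 g/mol = 0.18939 mol, giving 0.37878 Al and 0.56817 O.
69.00 wt% SiO2 ÷ 60.083 g/mol = 1.14841 mol, giving 1.14841 Si and 2.29682 O.
Oxygen sums to 3.05457; scaling by 8/3.05457 = 2.61903 puts the formula on 8 O.
Al: 0.37878 × 2.61903 = 0.992 atoms per formula unit.

0.992 Al apfu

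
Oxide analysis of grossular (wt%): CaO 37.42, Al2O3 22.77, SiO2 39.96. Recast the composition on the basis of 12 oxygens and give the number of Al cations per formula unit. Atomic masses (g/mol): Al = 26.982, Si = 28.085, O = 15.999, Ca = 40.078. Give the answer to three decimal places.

37.42 wt% CaO ÷ 56.077 g/mol = 0.66730 mol, giving 0.66730 Ca and 0.66730 O.
22.77 wt% Al2O3 ÷ 101.961 g/mol = 0.22332 mol, giving 0.44664 Al and 0.66996 O.
39.96 wt% SiO2 ÷ 60.083 g/mol = 0.66508 mol, giving 0.66508 Si and 1.33016 O.
Oxygen sums to 2.66742; scaling by 12/2.66742 = 4.49873 puts the formula on 12 O.
Al: 0.44664 × 4.49873 = 2.009 atoms per formula unit.

2.009 Al apfu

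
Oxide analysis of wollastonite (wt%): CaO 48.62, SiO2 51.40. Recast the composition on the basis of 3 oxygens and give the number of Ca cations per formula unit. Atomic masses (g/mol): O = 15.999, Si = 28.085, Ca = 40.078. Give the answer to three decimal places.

1.009 Ca apfu

CaO: 48.62/56.077 = 0.86702 mol → 0.86702 mol Ca, 0.86702 mol O.
SiO2: 51.40/60.083 = 0.85548 mol → 0.85548 mol Si, 1.71096 mol O.
Total oxygen = 2.57798 mol. Normalization factor = 3/2.57798 = 1.16370.
Ca per 3 O = 0.86702 × 1.16370 = 1.009.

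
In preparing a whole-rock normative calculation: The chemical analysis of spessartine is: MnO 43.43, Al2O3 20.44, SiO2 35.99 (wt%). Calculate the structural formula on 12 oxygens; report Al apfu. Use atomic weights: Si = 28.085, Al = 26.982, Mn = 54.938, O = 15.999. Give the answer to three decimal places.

1.995 Al apfu

MnO: 43.43/70.937 = 0.61223 mol → 0.61223 mol Mn, 0.61223 mol O.
Al2O3: 20.44/101.961 = 0.20047 mol → 0.40094 mol Al, 0.60141 mol O.
SiO2: 35.99/60.083 = 0.59900 mol → 0.59900 mol Si, 1.19800 mol O.
Total oxygen = 2.41164 mol. Normalization factor = 12/2.41164 = 4.97587.
Al per 12 O = 0.40094 × 4.97587 = 1.995.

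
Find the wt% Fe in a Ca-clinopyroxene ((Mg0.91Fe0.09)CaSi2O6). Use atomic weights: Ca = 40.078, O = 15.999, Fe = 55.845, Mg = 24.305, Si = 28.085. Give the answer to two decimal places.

2.29 wt%

Formula mass = 0.91×24.305 + 0.09×55.845 + 1×40.078 + 2×28.085 + 6×15.999 = 219.386 g/mol, of which 5.026 g is Fe.
So Fe makes up 5.026/219.386 = 0.0229 of the mass, i.e. 2.29%.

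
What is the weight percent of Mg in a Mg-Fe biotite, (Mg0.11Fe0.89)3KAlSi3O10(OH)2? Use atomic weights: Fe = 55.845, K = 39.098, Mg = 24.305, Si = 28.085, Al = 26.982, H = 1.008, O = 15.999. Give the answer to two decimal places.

1.60 mass %

Formula mass = 0.33×24.305 + 2.67×55.845 + 1×39.098 + 1×26.982 + 3×28.085 + 12×15.999 + 2×1.008 = 501.466 g/mol, of which 8.021 g is Mg.
So Mg makes up 8.021/501.466 = 0.0160 of the mass, i.e. 1.60%.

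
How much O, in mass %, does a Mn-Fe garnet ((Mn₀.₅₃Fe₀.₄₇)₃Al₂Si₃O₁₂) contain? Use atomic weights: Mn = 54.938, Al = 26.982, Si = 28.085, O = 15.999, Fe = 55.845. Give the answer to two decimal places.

38.68 mass %

M((Mn₀.₅₃Fe₀.₄₇)₃Al₂Si₃O₁₂) = 496.300 g/mol.
O contributes 12 × 15.999 = 191.988 g per mole.
191.988/496.300 = 0.3868 → 38.68%.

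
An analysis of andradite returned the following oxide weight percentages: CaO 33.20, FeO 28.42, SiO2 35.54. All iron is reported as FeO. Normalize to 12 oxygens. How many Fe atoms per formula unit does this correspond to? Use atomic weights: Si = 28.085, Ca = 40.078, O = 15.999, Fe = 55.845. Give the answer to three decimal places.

2.187 Fe apfu

CaO: 33.20/56.077 = 0.59204 mol → 0.59204 mol Ca, 0.59204 mol O.
FeO: 28.42/71.844 = 0.39558 mol → 0.39558 mol Fe, 0.39558 mol O.
SiO2: 35.54/60.083 = 0.59152 mol → 0.59152 mol Si, 1.18304 mol O.
Total oxygen = 2.17066 mol. Normalization factor = 12/2.17066 = 5.52827.
Fe per 12 O = 0.39558 × 5.52827 = 2.187.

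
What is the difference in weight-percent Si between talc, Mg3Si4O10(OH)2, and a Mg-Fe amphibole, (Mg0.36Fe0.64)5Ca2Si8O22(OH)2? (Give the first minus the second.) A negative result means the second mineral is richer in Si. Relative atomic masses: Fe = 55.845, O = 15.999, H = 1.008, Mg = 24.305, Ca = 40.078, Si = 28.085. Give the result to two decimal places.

5.02 percentage points

M(Mg3Si4O10(OH)2) = 379.259 g/mol, so wt% Si = 112.340/379.259 × 100 = 29.62%.
M((Mg0.36Fe0.64)5Ca2Si8O22(OH)2) = 913.281 g/mol, so wt% Si = 224.680/913.281 × 100 = 24.60%.
29.62 − 24.60 = 5.02 pp.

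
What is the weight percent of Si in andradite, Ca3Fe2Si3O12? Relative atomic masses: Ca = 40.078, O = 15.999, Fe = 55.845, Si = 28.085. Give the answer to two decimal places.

16.58 weight percent

M(Ca3Fe2Si3O12) = 508.167 g/mol.
Si contributes 3 × 28.085 = 84.255 g per mole.
84.255/508.167 = 0.1658 → 16.58%.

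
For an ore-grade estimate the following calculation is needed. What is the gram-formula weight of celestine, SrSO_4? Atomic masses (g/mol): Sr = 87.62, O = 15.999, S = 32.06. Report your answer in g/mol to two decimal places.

183.68 g/mol

The formula mass is the sum 1·87.62 + 1·32.06 + 4·15.999.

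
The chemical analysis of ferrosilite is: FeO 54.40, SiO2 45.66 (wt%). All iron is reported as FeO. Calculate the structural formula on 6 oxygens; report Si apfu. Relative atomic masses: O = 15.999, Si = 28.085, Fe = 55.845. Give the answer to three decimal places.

2.002 Si apfu

FeO (M=71.844): mol = 0.75720; Fe = 0.75720, O = 0.75720.
SiO2 (M=60.083): mol = 0.75995; Si = 0.75995, O = 1.51990.
ΣO = 2.27710; factor = 6/ΣO = 2.63493.
Si apfu = 0.75995 × 2.63493 = 2.002.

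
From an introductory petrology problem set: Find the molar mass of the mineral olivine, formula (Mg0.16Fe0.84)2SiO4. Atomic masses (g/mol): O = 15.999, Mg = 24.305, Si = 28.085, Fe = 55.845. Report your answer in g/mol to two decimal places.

Mg: 0.32 × 24.305 = 7.7776
Fe: 1.68 × 55.845 = 93.8196
Si: 1 × 28.085 = 28.0850
O: 4 × 15.999 = 63.9960
Summing the contributions gives the formula mass.

193.68 g/mol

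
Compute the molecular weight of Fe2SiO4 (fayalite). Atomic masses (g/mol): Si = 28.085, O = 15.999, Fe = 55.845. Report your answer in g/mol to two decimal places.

203.77 g/mol

The formula mass is the sum 2×55.845 + 1×28.085 + 4×15.999.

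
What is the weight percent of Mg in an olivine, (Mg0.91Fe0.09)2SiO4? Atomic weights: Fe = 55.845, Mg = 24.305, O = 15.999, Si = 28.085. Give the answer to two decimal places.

30.22 weight percent

Formula mass = 1.82·24.305 + 0.18·55.845 + 1·28.085 + 4·15.999 = 146.368 g/mol, of which 44.235 g is Mg.
So Mg makes up 44.235/146.368 = 0.3022 of the mass, i.e. 30.22%.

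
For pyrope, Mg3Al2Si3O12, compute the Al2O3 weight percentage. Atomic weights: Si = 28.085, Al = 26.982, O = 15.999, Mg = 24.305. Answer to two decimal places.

Formula mass = 403.122 g/mol.
2 Al → 1.0000 mol Al2O3 per formula unit; M(Al2O3) = 101.961, so Al2O3 mass = 101.961 g.
101.961/403.122 × 100 = 25.29 wt%.

25.29 wt%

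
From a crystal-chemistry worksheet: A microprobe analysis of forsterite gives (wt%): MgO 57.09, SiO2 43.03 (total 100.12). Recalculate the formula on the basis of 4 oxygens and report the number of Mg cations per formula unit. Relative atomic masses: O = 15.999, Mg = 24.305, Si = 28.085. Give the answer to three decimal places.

1.989 Mg apfu

MgO: 57.09/40.304 = 1.41648 mol → 1.41648 mol Mg, 1.41648 mol O.
SiO2: 43.03/60.083 = 0.71618 mol → 0.71618 mol Si, 1.43236 mol O.
Total oxygen = 2.84884 mol. Normalization factor = 4/2.84884 = 1.40408.
Mg per 4 O = 1.41648 × 1.40408 = 1.989.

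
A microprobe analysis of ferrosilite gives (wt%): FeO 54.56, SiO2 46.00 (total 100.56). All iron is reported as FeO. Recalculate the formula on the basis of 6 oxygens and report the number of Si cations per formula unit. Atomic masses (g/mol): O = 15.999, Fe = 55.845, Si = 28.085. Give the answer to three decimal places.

54.56 wt% FeO ÷ 71.844 g/mol = 0.75942 mol, giving 0.75942 Fe and 0.75942 O.
46.00 wt% SiO2 ÷ 60.083 g/mol = 0.76561 mol, giving 0.76561 Si and 1.53122 O.
Oxygen sums to 2.29064; scaling by 6/2.29064 = 2.61936 puts the formula on 6 O.
Si: 0.76561 × 2.61936 = 2.005 atoms per formula unit.

2.005 Si apfu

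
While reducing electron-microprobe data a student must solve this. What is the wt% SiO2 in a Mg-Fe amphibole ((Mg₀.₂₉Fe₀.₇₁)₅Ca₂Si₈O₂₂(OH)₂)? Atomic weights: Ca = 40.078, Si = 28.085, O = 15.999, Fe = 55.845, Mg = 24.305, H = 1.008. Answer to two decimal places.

Formula mass = 924.320 g/mol.
8 Si → 8.0000 mol SiO2 per formula unit; M(SiO2) = 60.083, so SiO2 mass = 480.664 g.
480.664/924.320 × 100 = 52.00 wt%.

52.00 wt%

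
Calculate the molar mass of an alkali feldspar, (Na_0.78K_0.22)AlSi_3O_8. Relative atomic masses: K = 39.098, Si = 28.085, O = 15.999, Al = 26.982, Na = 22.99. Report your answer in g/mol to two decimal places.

265.76 g/mol

Na: 0.78 × 22.99 = 17.9322
K: 0.22 × 39.098 = 8.6016
Al: 1 × 26.982 = 26.9820
Si: 3 × 28.085 = 84.2550
O: 8 × 15.999 = 127.9920
Summing the contributions gives the formula mass.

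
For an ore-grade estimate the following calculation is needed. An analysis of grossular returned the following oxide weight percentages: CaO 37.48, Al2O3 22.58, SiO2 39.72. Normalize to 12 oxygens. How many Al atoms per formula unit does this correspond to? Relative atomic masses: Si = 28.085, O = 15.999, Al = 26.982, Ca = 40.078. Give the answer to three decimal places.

CaO: 37.48/56.077 = 0.66837 mol → 0.66837 mol Ca, 0.66837 mol O.
Al2O3: 22.58/101.961 = 0.22146 mol → 0.44292 mol Al, 0.66438 mol O.
SiO2: 39.72/60.083 = 0.66109 mol → 0.66109 mol Si, 1.32218 mol O.
Total oxygen = 2.65493 mol. Normalization factor = 12/2.65493 = 4.51989.
Al per 12 O = 0.44292 × 4.51989 = 2.002.

2.002 Al apfu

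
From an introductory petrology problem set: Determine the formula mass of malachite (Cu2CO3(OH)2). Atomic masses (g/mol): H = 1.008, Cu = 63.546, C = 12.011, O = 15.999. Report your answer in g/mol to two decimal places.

M = 2·63.546 + 1·12.011 + 5·15.999 + 2·1.008

221.11 g/mol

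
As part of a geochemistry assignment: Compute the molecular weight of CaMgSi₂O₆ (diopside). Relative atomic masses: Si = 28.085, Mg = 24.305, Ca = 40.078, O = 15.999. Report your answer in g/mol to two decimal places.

M = 1(40.078) + 1(24.305) + 2(28.085) + 6(15.999)

216.55 g/mol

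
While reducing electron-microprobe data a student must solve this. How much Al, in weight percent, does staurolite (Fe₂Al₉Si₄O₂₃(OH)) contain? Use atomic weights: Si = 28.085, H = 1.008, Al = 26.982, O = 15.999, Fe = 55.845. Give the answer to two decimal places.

28.51 weight percent

M(Fe₂Al₉Si₄O₂₃(OH)) = 851.852 g/mol.
Al contributes 9 × 26.982 = 242.838 g per mole.
242.838/851.852 = 0.2851 → 28.51%.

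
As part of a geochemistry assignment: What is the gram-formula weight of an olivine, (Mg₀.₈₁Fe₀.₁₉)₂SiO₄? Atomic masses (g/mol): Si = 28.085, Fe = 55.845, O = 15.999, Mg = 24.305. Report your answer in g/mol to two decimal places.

Mg: 1.62 × 24.305 = 39.3741
Fe: 0.38 × 55.845 = 21.2211
Si: 1 × 28.085 = 28.0850
O: 4 × 15.999 = 63.9960
Summing the contributions gives the formula mass.

152.68 g/mol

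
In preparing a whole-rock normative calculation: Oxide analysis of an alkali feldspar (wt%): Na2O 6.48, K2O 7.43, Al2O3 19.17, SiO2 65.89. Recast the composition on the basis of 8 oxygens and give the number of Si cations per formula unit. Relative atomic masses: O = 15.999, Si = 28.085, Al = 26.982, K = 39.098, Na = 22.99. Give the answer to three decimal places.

2.983 Si apfu

Na2O: 6.48/61.979 = 0.10455 mol → 0.20910 mol Na, 0.10455 mol O.
K2O: 7.43/94.195 = 0.07888 mol → 0.15776 mol K, 0.07888 mol O.
Al2O3: 19.17/101.961 = 0.18801 mol → 0.37602 mol Al, 0.56403 mol O.
SiO2: 65.89/60.083 = 1.09665 mol → 1.09665 mol Si, 2.19330 mol O.
Total oxygen = 2.94076 mol. Normalization factor = 8/2.94076 = 2.72039.
Si per 8 O = 1.09665 × 2.72039 = 2.983.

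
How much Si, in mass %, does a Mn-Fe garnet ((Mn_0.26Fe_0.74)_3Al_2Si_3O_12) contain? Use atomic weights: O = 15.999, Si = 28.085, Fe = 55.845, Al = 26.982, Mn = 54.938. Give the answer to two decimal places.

Molar mass of (Mn_0.26Fe_0.74)_3Al_2Si_3O_12: 0.78·54.938 + 2.22·55.845 + 2·26.982 + 3·28.085 + 12·15.999 = 497.035 g/mol.
Mass of Si per formula unit: 3 × 28.085 = 84.255 g.
Weight fraction Si = 84.255 / 497.035 = 0.1695.

16.95 mass %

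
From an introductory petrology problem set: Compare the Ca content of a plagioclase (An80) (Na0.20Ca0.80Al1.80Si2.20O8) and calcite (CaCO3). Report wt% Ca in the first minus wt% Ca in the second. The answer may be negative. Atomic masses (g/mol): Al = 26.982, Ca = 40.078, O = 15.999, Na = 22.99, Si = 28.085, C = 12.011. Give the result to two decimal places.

First mineral: 32.062 g Ca in 275.007 g formula = 11.66 wt% Ca.
Second mineral: 40.078 g Ca in 100.086 g formula = 40.04 wt% Ca.
11.66% − 40.04% gives a difference of -28.38 percentage points.

-28.38 percentage points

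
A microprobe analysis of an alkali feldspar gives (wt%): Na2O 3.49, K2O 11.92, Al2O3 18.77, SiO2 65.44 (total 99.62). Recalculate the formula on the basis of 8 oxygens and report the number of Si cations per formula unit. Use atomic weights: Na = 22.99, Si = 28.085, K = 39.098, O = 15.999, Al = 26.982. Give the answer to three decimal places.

Na2O: 3.49/61.979 = 0.05631 mol → 0.11262 mol Na, 0.05631 mol O.
K2O: 11.92/94.195 = 0.12655 mol → 0.25310 mol K, 0.12655 mol O.
Al2O3: 18.77/101.961 = 0.18409 mol → 0.36818 mol Al, 0.55227 mol O.
SiO2: 65.44/60.083 = 1.08916 mol → 1.08916 mol Si, 2.17832 mol O.
Total oxygen = 2.91345 mol. Normalization factor = 8/2.91345 = 2.74589.
Si per 8 O = 1.08916 × 2.74589 = 2.991.

2.991 Si apfu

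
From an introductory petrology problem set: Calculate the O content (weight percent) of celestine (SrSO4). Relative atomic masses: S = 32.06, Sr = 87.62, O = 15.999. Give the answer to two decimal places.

34.84 weight percent

Formula mass = 1*87.62 + 1*32.06 + 4*15.999 = 183.676 g/mol, of which 63.996 g is O.
So O makes up 63.996/183.676 = 0.3484 of the mass, i.e. 34.84%.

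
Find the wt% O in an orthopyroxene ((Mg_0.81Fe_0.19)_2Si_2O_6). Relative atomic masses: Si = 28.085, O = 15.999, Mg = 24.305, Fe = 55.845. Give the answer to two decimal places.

45.12 wt%

M((Mg_0.81Fe_0.19)_2Si_2O_6) = 212.759 g/mol.
O contributes 6 × 15.999 = 95.994 g per mole.
95.994/212.759 = 0.4512 → 45.12%.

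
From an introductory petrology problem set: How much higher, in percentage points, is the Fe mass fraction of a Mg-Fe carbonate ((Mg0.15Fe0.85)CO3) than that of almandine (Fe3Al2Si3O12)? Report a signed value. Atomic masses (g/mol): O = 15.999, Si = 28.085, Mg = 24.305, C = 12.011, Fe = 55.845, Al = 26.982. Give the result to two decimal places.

Fe in (Mg0.15Fe0.85)CO3: molar mass 111.122 g/mol; 0.85×55.845 = 47.468 g → 42.72 wt%.
Fe in Fe3Al2Si3O12: molar mass 497.742 g/mol; 3×55.845 = 167.535 g → 33.66 wt%.
Difference = 42.72 − 33.66 = 9.06 percentage points.

9.06 percentage points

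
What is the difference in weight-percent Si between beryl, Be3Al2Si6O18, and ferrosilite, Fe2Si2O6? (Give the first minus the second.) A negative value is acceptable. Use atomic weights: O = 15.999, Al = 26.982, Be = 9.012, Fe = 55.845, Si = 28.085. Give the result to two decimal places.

M(Be3Al2Si6O18) = 537.492 g/mol, so wt% Si = 168.510/537.492 × 100 = 31.35%.
M(Fe2Si2O6) = 263.854 g/mol, so wt% Si = 56.170/263.854 × 100 = 21.29%.
31.35 − 21.29 = 10.06 pp.

10.06 percentage points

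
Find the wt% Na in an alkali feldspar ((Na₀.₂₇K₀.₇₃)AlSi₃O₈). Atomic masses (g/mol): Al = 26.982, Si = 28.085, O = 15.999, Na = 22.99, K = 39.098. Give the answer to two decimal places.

Formula mass = 0.27×22.99 + 0.73×39.098 + 1×26.982 + 3×28.085 + 8×15.999 = 273.978 g/mol, of which 6.207 g is Na.
So Na makes up 6.207/273.978 = 0.0227 of the mass, i.e. 2.27%.

2.27 weight percent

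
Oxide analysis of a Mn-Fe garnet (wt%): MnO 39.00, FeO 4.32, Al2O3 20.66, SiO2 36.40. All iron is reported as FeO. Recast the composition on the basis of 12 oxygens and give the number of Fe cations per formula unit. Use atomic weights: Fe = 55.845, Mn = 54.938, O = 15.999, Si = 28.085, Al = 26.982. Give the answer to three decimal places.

MnO: 39.00/70.937 = 0.54978 mol → 0.54978 mol Mn, 0.54978 mol O.
FeO: 4.32/71.844 = 0.06013 mol → 0.06013 mol Fe, 0.06013 mol O.
Al2O3: 20.66/101.961 = 0.20263 mol → 0.40526 mol Al, 0.60789 mol O.
SiO2: 36.40/60.083 = 0.60583 mol → 0.60583 mol Si, 1.21166 mol O.
Total oxygen = 2.42946 mol. Normalization factor = 12/2.42946 = 4.93937.
Fe per 12 O = 0.06013 × 4.93937 = 0.297.

0.297 Fe apfu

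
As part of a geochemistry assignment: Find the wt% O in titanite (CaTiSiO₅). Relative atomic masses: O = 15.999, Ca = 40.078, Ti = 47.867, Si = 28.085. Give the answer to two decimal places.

40.81 weight percent

Formula mass = 1·40.078 + 1·47.867 + 1·28.085 + 5·15.999 = 196.025 g/mol, of which 79.995 g is O.
So O makes up 79.995/196.025 = 0.4081 of the mass, i.e. 40.81%.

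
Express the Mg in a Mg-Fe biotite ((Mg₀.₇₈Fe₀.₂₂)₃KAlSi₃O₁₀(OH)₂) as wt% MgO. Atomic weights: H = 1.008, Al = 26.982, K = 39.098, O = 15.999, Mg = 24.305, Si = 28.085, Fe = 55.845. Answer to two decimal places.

21.53 wt%

Molar mass of (Mg₀.₇₈Fe₀.₂₂)₃KAlSi₃O₁₀(OH)₂ = 2.34×24.305 + 0.66×55.845 + 1×39.098 + 1×26.982 + 3×28.085 + 12×15.999 + 2×1.008 = 438.070 g/mol.
Each formula unit contains 2.34 Mg, equivalent to 2.34/1 = 2.3400 mol MgO.
M(MgO) = 1×24.305 + 1×15.999 = 40.304 g/mol.
Mass of MgO per formula unit = 2.3400 × 40.304 = 94.311 g.
MgO wt% = 94.311 / 438.070 × 100 = 21.53%.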